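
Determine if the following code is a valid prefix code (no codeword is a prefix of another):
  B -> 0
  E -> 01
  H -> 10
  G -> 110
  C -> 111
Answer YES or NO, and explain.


Checking each pair (does one codeword prefix another?):
  B='0' vs E='01': prefix -- VIOLATION

NO -- this is NOT a valid prefix code. B (0) is a prefix of E (01).


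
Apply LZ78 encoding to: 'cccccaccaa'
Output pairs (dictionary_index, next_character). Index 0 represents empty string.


LZ78 encoding steps:
Dictionary: {0: ''}
Step 1: w='' (idx 0), next='c' -> output (0, 'c'), add 'c' as idx 1
Step 2: w='c' (idx 1), next='c' -> output (1, 'c'), add 'cc' as idx 2
Step 3: w='cc' (idx 2), next='a' -> output (2, 'a'), add 'cca' as idx 3
Step 4: w='cca' (idx 3), next='a' -> output (3, 'a'), add 'ccaa' as idx 4


Encoded: [(0, 'c'), (1, 'c'), (2, 'a'), (3, 'a')]


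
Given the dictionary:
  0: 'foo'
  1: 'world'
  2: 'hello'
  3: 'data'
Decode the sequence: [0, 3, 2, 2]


Look up each index in the dictionary:
  0 -> 'foo'
  3 -> 'data'
  2 -> 'hello'
  2 -> 'hello'

Decoded: "foo data hello hello"


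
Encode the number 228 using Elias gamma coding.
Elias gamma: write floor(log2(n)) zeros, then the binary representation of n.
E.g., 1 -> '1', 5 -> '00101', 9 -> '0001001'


num_bits = floor(log2(228)) + 1 = 8
leading_zeros = num_bits - 1 = 7
binary(228) = 11100100

Elias gamma(228) = '0000000' + '11100100' = 000000011100100 (15 bits)


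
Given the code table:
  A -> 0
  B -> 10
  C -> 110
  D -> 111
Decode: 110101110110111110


Decoding:
110 -> C
10 -> B
111 -> D
0 -> A
110 -> C
111 -> D
110 -> C


Result: CBDACDC


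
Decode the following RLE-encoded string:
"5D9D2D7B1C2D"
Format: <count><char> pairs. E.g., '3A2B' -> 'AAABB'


Expanding each <count><char> pair:
  5D -> 'DDDDD'
  9D -> 'DDDDDDDDD'
  2D -> 'DD'
  7B -> 'BBBBBBB'
  1C -> 'C'
  2D -> 'DD'

Decoded = DDDDDDDDDDDDDDDDBBBBBBBCDD


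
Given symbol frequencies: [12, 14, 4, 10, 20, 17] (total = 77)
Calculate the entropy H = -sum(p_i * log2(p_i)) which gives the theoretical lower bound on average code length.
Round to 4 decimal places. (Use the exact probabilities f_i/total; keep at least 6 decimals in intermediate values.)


Per-symbol terms -p_i * log2(p_i) with p_i = f_i/77:
  p = 12/77 = 0.155844: log2(p) = -2.681824, -p*log2(p) = 0.417947
  p = 14/77 = 0.181818: log2(p) = -2.459432, -p*log2(p) = 0.447169
  p = 4/77 = 0.051948: log2(p) = -4.266787, -p*log2(p) = 0.221651
  p = 10/77 = 0.129870: log2(p) = -2.944858, -p*log2(p) = 0.382449
  p = 20/77 = 0.259740: log2(p) = -1.944858, -p*log2(p) = 0.505158
  p = 17/77 = 0.220779: log2(p) = -2.179324, -p*log2(p) = 0.481149
H = 0.417947 + 0.447169 + 0.221651 + 0.382449 + 0.505158 + 0.481149 = 2.455523

H = 2.4555 bits/symbol


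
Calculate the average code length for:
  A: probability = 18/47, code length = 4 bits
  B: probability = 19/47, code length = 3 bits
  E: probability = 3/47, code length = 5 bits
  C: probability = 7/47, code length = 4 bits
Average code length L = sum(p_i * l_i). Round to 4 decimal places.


Weighted contributions p_i * l_i:
  A: (18/47) * 4 = 72/47
  B: (19/47) * 3 = 57/47
  E: (3/47) * 5 = 15/47
  C: (7/47) * 4 = 28/47
Sum = (72 + 57 + 15 + 28)/47 = 172/47

L = 172/47 = 3.6596 bits/symbol


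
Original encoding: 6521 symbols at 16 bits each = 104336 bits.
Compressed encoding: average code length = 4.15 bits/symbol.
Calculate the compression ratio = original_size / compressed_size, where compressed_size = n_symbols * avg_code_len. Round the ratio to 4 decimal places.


original_size = n_symbols * orig_bits = 6521 * 16 = 104336 bits
compressed_size = n_symbols * avg_code_len = 6521 * 4.15 = 27062.15 bits
ratio = original_size / compressed_size = 104336 / 27062.15 = 3.8554

Compression ratio = 3.8554


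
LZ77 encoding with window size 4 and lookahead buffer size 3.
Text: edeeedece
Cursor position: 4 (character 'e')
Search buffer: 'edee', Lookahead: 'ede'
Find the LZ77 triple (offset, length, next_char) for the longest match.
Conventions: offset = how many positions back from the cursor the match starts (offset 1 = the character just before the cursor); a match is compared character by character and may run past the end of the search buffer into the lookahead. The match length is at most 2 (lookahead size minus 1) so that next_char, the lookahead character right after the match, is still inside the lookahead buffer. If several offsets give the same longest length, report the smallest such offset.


Try each offset into the search buffer:
  offset=1 (pos 3, char 'e'): match length 1
  offset=2 (pos 2, char 'e'): match length 1
  offset=3 (pos 1, char 'd'): match length 0
  offset=4 (pos 0, char 'e'): match length 2
Longest match has length 2 at offset 4.
next_char = character at position 4 + 2 = 6 -> 'e'

Best match: offset=4, length=2 (matching 'ed' starting at position 0)
LZ77 triple: (4, 2, 'e')


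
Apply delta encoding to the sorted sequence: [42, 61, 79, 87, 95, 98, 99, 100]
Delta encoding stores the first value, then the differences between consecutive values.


First value: 42
Deltas:
  61 - 42 = 19
  79 - 61 = 18
  87 - 79 = 8
  95 - 87 = 8
  98 - 95 = 3
  99 - 98 = 1
  100 - 99 = 1


Delta encoded: [42, 19, 18, 8, 8, 3, 1, 1]


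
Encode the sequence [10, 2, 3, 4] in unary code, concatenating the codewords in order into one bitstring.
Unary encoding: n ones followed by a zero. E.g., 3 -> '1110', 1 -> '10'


Encode each number as n ones followed by a terminating 0:
  10 -> 11111111110 (11 bits)
  2 -> 110 (3 bits)
  3 -> 1110 (4 bits)
  4 -> 11110 (5 bits)
Total length = 11 + 3 + 4 + 5 = 23 bits.

Unary([10, 2, 3, 4]) = 11111111110110111011110 (23 bits)


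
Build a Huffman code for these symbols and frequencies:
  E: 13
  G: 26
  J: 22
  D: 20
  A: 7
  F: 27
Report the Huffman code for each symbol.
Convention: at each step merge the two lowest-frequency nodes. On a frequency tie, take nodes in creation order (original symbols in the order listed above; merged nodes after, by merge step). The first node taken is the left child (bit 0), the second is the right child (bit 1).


Huffman tree construction:
Step 1: Merge A(7) + E(13) = 20
Step 2: Merge D(20) + (A+E)(20) = 40
Step 3: Merge J(22) + G(26) = 48
Step 4: Merge F(27) + (D+(A+E))(40) = 67
Step 5: Merge (J+G)(48) + (F+(D+(A+E)))(67) = 115
Read each symbol's code off the tree from the root (left child = 0, right child = 1).

Codes:
  E: 1111 (length 4)
  G: 01 (length 2)
  J: 00 (length 2)
  D: 110 (length 3)
  A: 1110 (length 4)
  F: 10 (length 2)
Average code length: 290/115 = 2.5217 bits/symbol


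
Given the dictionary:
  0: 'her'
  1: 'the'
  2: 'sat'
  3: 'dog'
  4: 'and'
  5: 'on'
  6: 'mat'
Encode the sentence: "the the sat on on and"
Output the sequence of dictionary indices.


Look up each word in the dictionary:
  'the' -> 1
  'the' -> 1
  'sat' -> 2
  'on' -> 5
  'on' -> 5
  'and' -> 4

Encoded: [1, 1, 2, 5, 5, 4]


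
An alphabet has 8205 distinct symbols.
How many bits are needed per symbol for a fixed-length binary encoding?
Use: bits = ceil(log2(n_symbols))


log2(8205) = 13.0023
Bracket: 2^13 = 8192 < 8205 <= 2^14 = 16384
So ceil(log2(8205)) = 14

bits = ceil(log2(8205)) = ceil(13.0023) = 14 bits


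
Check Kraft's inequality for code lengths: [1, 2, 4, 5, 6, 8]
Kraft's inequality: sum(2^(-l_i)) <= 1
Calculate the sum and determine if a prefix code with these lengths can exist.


Sum = 2^(-1) + 2^(-2) + 2^(-4) + 2^(-5) + 2^(-6) + 2^(-8)
    = 0.5 + 0.25 + 0.0625 + 0.03125 + 0.015625 + 0.00390625
    = 221/256 = 0.86328125
Since 0.86328125 <= 1, Kraft's inequality IS satisfied.
A prefix code with these lengths CAN exist.

Kraft sum = 0.86328125. Satisfied.


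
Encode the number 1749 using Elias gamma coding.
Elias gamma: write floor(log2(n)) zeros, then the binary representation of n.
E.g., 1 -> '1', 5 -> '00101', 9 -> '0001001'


num_bits = floor(log2(1749)) + 1 = 11
leading_zeros = num_bits - 1 = 10
binary(1749) = 11011010101

Elias gamma(1749) = '0000000000' + '11011010101' = 000000000011011010101 (21 bits)


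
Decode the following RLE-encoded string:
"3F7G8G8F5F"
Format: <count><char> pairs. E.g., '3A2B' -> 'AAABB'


Expanding each <count><char> pair:
  3F -> 'FFF'
  7G -> 'GGGGGGG'
  8G -> 'GGGGGGGG'
  8F -> 'FFFFFFFF'
  5F -> 'FFFFF'

Decoded = FFFGGGGGGGGGGGGGGGFFFFFFFFFFFFF


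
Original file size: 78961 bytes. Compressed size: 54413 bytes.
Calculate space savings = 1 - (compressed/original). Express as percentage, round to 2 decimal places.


ratio = compressed/original = 54413/78961 = 0.689112
savings = 1 - ratio = 1 - 0.689112 = 0.310888
as a percentage: 0.310888 * 100 = 31.09%

Space savings = 1 - 54413/78961 = 31.09%


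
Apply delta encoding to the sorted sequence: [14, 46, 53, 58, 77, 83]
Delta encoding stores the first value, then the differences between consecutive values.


First value: 14
Deltas:
  46 - 14 = 32
  53 - 46 = 7
  58 - 53 = 5
  77 - 58 = 19
  83 - 77 = 6


Delta encoded: [14, 32, 7, 5, 19, 6]


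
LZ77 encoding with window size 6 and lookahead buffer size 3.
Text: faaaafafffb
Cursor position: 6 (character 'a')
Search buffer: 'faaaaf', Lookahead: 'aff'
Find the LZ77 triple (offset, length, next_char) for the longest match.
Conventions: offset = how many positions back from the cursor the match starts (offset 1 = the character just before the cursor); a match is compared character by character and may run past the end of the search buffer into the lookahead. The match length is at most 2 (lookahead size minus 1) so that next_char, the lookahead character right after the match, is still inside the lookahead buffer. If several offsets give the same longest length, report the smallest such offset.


Try each offset into the search buffer:
  offset=1 (pos 5, char 'f'): match length 0
  offset=2 (pos 4, char 'a'): match length 2
  offset=3 (pos 3, char 'a'): match length 1
  offset=4 (pos 2, char 'a'): match length 1
  offset=5 (pos 1, char 'a'): match length 1
  offset=6 (pos 0, char 'f'): match length 0
Longest match has length 2 at offset 2.
next_char = character at position 6 + 2 = 8 -> 'f'

Best match: offset=2, length=2 (matching 'af' starting at position 4)
LZ77 triple: (2, 2, 'f')


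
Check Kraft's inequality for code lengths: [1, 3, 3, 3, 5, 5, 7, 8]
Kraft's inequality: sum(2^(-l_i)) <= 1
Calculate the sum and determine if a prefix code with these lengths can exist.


Sum = 2^(-1) + 2^(-3) + 2^(-3) + 2^(-3) + 2^(-5) + 2^(-5) + 2^(-7) + 2^(-8)
    = 0.5 + 0.125 + 0.125 + 0.125 + 0.03125 + 0.03125 + 0.0078125 + 0.00390625
    = 243/256 = 0.94921875
Since 0.94921875 <= 1, Kraft's inequality IS satisfied.
A prefix code with these lengths CAN exist.

Kraft sum = 0.94921875. Satisfied.


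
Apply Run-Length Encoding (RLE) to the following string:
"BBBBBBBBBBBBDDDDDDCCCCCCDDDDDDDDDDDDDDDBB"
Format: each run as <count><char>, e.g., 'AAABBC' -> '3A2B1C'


Scanning runs left to right:
  i=0: run of 'B' x 12 -> '12B'
  i=12: run of 'D' x 6 -> '6D'
  i=18: run of 'C' x 6 -> '6C'
  i=24: run of 'D' x 15 -> '15D'
  i=39: run of 'B' x 2 -> '2B'

RLE = 12B6D6C15D2B


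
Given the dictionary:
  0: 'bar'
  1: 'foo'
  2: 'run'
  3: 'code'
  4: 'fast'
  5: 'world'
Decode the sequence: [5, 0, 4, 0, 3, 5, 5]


Look up each index in the dictionary:
  5 -> 'world'
  0 -> 'bar'
  4 -> 'fast'
  0 -> 'bar'
  3 -> 'code'
  5 -> 'world'
  5 -> 'world'

Decoded: "world bar fast bar code world world"


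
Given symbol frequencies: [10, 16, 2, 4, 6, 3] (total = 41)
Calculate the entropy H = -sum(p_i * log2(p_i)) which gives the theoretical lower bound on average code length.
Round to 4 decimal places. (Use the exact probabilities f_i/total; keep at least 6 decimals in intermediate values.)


Per-symbol terms -p_i * log2(p_i) with p_i = f_i/41:
  p = 10/41 = 0.243902: log2(p) = -2.035624, -p*log2(p) = 0.496494
  p = 16/41 = 0.390244: log2(p) = -1.357552, -p*log2(p) = 0.529776
  p = 2/41 = 0.048780: log2(p) = -4.357552, -p*log2(p) = 0.212564
  p = 4/41 = 0.097561: log2(p) = -3.357552, -p*log2(p) = 0.327566
  p = 6/41 = 0.146341: log2(p) = -2.772590, -p*log2(p) = 0.405745
  p = 3/41 = 0.073171: log2(p) = -3.772590, -p*log2(p) = 0.276043
H = 0.496494 + 0.529776 + 0.212564 + 0.327566 + 0.405745 + 0.276043 = 2.248188

H = 2.2482 bits/symbol


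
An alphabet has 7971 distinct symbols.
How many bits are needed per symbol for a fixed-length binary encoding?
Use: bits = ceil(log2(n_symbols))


log2(7971) = 12.9605
Bracket: 2^12 = 4096 < 7971 <= 2^13 = 8192
So ceil(log2(7971)) = 13

bits = ceil(log2(7971)) = ceil(12.9605) = 13 bits


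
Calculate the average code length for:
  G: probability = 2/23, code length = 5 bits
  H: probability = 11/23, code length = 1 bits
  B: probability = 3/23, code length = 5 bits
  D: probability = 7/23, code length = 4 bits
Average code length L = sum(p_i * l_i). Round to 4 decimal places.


Weighted contributions p_i * l_i:
  G: (2/23) * 5 = 10/23
  H: (11/23) * 1 = 11/23
  B: (3/23) * 5 = 15/23
  D: (7/23) * 4 = 28/23
Sum = (10 + 11 + 15 + 28)/23 = 64/23

L = 64/23 = 2.7826 bits/symbol


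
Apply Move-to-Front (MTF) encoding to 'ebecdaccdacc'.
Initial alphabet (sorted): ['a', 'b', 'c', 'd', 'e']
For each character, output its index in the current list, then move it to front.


MTF encoding:
'e': index 4 in ['a', 'b', 'c', 'd', 'e'] -> ['e', 'a', 'b', 'c', 'd']
'b': index 2 in ['e', 'a', 'b', 'c', 'd'] -> ['b', 'e', 'a', 'c', 'd']
'e': index 1 in ['b', 'e', 'a', 'c', 'd'] -> ['e', 'b', 'a', 'c', 'd']
'c': index 3 in ['e', 'b', 'a', 'c', 'd'] -> ['c', 'e', 'b', 'a', 'd']
'd': index 4 in ['c', 'e', 'b', 'a', 'd'] -> ['d', 'c', 'e', 'b', 'a']
'a': index 4 in ['d', 'c', 'e', 'b', 'a'] -> ['a', 'd', 'c', 'e', 'b']
'c': index 2 in ['a', 'd', 'c', 'e', 'b'] -> ['c', 'a', 'd', 'e', 'b']
'c': index 0 in ['c', 'a', 'd', 'e', 'b'] -> ['c', 'a', 'd', 'e', 'b']
'd': index 2 in ['c', 'a', 'd', 'e', 'b'] -> ['d', 'c', 'a', 'e', 'b']
'a': index 2 in ['d', 'c', 'a', 'e', 'b'] -> ['a', 'd', 'c', 'e', 'b']
'c': index 2 in ['a', 'd', 'c', 'e', 'b'] -> ['c', 'a', 'd', 'e', 'b']
'c': index 0 in ['c', 'a', 'd', 'e', 'b'] -> ['c', 'a', 'd', 'e', 'b']


Output: [4, 2, 1, 3, 4, 4, 2, 0, 2, 2, 2, 0]


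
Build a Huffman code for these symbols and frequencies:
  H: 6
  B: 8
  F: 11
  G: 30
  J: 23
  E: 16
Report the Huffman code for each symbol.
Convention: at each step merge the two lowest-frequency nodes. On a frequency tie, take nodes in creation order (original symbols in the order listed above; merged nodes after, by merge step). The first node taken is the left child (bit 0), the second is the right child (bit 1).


Huffman tree construction:
Step 1: Merge H(6) + B(8) = 14
Step 2: Merge F(11) + (H+B)(14) = 25
Step 3: Merge E(16) + J(23) = 39
Step 4: Merge (F+(H+B))(25) + G(30) = 55
Step 5: Merge (E+J)(39) + ((F+(H+B))+G)(55) = 94
Read each symbol's code off the tree from the root (left child = 0, right child = 1).

Codes:
  H: 1010 (length 4)
  B: 1011 (length 4)
  F: 100 (length 3)
  G: 11 (length 2)
  J: 01 (length 2)
  E: 00 (length 2)
Average code length: 227/94 = 2.4149 bits/symbol


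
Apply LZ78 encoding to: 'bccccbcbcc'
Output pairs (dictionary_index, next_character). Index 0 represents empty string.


LZ78 encoding steps:
Dictionary: {0: ''}
Step 1: w='' (idx 0), next='b' -> output (0, 'b'), add 'b' as idx 1
Step 2: w='' (idx 0), next='c' -> output (0, 'c'), add 'c' as idx 2
Step 3: w='c' (idx 2), next='c' -> output (2, 'c'), add 'cc' as idx 3
Step 4: w='c' (idx 2), next='b' -> output (2, 'b'), add 'cb' as idx 4
Step 5: w='cb' (idx 4), next='c' -> output (4, 'c'), add 'cbc' as idx 5
Step 6: w='c' (idx 2), end of input -> output (2, '')


Encoded: [(0, 'b'), (0, 'c'), (2, 'c'), (2, 'b'), (4, 'c'), (2, '')]


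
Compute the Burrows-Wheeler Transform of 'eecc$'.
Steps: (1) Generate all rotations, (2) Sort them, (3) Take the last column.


Rotations (sorted):
  0: $eecc -> last char: c
  1: c$eec -> last char: c
  2: cc$ee -> last char: e
  3: ecc$e -> last char: e
  4: eecc$ -> last char: $


BWT = ccee$


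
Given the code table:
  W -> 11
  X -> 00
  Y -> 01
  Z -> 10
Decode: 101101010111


Decoding:
10 -> Z
11 -> W
01 -> Y
01 -> Y
01 -> Y
11 -> W


Result: ZWYYYW


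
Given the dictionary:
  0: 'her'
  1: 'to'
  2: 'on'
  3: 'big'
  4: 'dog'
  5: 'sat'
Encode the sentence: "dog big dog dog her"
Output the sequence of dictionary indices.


Look up each word in the dictionary:
  'dog' -> 4
  'big' -> 3
  'dog' -> 4
  'dog' -> 4
  'her' -> 0

Encoded: [4, 3, 4, 4, 0]


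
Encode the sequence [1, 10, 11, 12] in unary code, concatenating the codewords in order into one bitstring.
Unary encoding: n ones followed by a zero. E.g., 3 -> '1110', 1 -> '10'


Encode each number as n ones followed by a terminating 0:
  1 -> 10 (2 bits)
  10 -> 11111111110 (11 bits)
  11 -> 111111111110 (12 bits)
  12 -> 1111111111110 (13 bits)
Total length = 2 + 11 + 12 + 13 = 38 bits.

Unary([1, 10, 11, 12]) = 10111111111101111111111101111111111110 (38 bits)


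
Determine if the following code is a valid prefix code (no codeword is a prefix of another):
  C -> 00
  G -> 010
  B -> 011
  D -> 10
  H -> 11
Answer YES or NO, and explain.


Checking each pair (does one codeword prefix another?):
  C='00' vs G='010': no prefix
  C='00' vs B='011': no prefix
  C='00' vs D='10': no prefix
  C='00' vs H='11': no prefix
  G='010' vs C='00': no prefix
  G='010' vs B='011': no prefix
  G='010' vs D='10': no prefix
  G='010' vs H='11': no prefix
  B='011' vs C='00': no prefix
  B='011' vs G='010': no prefix
  B='011' vs D='10': no prefix
  B='011' vs H='11': no prefix
  D='10' vs C='00': no prefix
  D='10' vs G='010': no prefix
  D='10' vs B='011': no prefix
  D='10' vs H='11': no prefix
  H='11' vs C='00': no prefix
  H='11' vs G='010': no prefix
  H='11' vs B='011': no prefix
  H='11' vs D='10': no prefix
No violation found over all pairs.

YES -- this is a valid prefix code. No codeword is a prefix of any other codeword.


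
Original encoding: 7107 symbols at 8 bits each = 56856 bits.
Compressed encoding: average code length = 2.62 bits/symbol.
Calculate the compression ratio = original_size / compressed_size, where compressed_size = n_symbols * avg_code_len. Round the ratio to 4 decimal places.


original_size = n_symbols * orig_bits = 7107 * 8 = 56856 bits
compressed_size = n_symbols * avg_code_len = 7107 * 2.62 = 18620.34 bits
ratio = original_size / compressed_size = 56856 / 18620.34 = 3.0534

Compression ratio = 3.0534


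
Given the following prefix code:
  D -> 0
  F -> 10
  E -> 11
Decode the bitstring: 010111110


Decoding step by step:
Bits 0 -> D
Bits 10 -> F
Bits 11 -> E
Bits 11 -> E
Bits 10 -> F


Decoded message: DFEEF


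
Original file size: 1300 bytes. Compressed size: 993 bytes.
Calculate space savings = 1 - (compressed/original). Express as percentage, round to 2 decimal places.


ratio = compressed/original = 993/1300 = 0.763846
savings = 1 - ratio = 1 - 0.763846 = 0.236154
as a percentage: 0.236154 * 100 = 23.62%

Space savings = 1 - 993/1300 = 23.62%


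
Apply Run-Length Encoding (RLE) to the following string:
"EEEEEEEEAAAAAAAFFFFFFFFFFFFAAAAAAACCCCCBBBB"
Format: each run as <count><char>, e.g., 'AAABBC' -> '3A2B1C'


Scanning runs left to right:
  i=0: run of 'E' x 8 -> '8E'
  i=8: run of 'A' x 7 -> '7A'
  i=15: run of 'F' x 12 -> '12F'
  i=27: run of 'A' x 7 -> '7A'
  i=34: run of 'C' x 5 -> '5C'
  i=39: run of 'B' x 4 -> '4B'

RLE = 8E7A12F7A5C4B


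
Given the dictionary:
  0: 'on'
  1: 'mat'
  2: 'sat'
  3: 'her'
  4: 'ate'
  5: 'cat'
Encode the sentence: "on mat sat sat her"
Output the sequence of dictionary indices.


Look up each word in the dictionary:
  'on' -> 0
  'mat' -> 1
  'sat' -> 2
  'sat' -> 2
  'her' -> 3

Encoded: [0, 1, 2, 2, 3]


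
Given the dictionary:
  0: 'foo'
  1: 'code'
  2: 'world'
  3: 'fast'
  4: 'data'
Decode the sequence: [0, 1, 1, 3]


Look up each index in the dictionary:
  0 -> 'foo'
  1 -> 'code'
  1 -> 'code'
  3 -> 'fast'

Decoded: "foo code code fast"


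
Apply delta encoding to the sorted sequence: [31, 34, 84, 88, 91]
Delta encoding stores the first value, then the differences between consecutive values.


First value: 31
Deltas:
  34 - 31 = 3
  84 - 34 = 50
  88 - 84 = 4
  91 - 88 = 3


Delta encoded: [31, 3, 50, 4, 3]


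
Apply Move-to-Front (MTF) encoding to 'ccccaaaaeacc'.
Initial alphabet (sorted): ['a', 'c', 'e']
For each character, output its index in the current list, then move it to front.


MTF encoding:
'c': index 1 in ['a', 'c', 'e'] -> ['c', 'a', 'e']
'c': index 0 in ['c', 'a', 'e'] -> ['c', 'a', 'e']
'c': index 0 in ['c', 'a', 'e'] -> ['c', 'a', 'e']
'c': index 0 in ['c', 'a', 'e'] -> ['c', 'a', 'e']
'a': index 1 in ['c', 'a', 'e'] -> ['a', 'c', 'e']
'a': index 0 in ['a', 'c', 'e'] -> ['a', 'c', 'e']
'a': index 0 in ['a', 'c', 'e'] -> ['a', 'c', 'e']
'a': index 0 in ['a', 'c', 'e'] -> ['a', 'c', 'e']
'e': index 2 in ['a', 'c', 'e'] -> ['e', 'a', 'c']
'a': index 1 in ['e', 'a', 'c'] -> ['a', 'e', 'c']
'c': index 2 in ['a', 'e', 'c'] -> ['c', 'a', 'e']
'c': index 0 in ['c', 'a', 'e'] -> ['c', 'a', 'e']


Output: [1, 0, 0, 0, 1, 0, 0, 0, 2, 1, 2, 0]


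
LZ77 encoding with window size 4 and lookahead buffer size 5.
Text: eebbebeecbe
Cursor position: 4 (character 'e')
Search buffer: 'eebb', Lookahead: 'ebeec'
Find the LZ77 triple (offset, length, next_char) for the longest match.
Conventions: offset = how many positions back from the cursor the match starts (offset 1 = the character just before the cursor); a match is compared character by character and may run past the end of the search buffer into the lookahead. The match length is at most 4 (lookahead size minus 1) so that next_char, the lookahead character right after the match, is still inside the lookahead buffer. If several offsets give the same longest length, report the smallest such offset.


Try each offset into the search buffer:
  offset=1 (pos 3, char 'b'): match length 0
  offset=2 (pos 2, char 'b'): match length 0
  offset=3 (pos 1, char 'e'): match length 2
  offset=4 (pos 0, char 'e'): match length 1
Longest match has length 2 at offset 3.
next_char = character at position 4 + 2 = 6 -> 'e'

Best match: offset=3, length=2 (matching 'eb' starting at position 1)
LZ77 triple: (3, 2, 'e')


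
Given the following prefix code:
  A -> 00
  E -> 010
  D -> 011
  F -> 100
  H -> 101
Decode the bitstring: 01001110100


Decoding step by step:
Bits 010 -> E
Bits 011 -> D
Bits 101 -> H
Bits 00 -> A


Decoded message: EDHA


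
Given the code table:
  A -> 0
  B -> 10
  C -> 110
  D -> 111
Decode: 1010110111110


Decoding:
10 -> B
10 -> B
110 -> C
111 -> D
110 -> C


Result: BBCDC


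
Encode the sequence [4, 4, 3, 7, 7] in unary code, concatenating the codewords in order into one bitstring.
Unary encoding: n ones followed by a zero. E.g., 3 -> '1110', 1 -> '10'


Encode each number as n ones followed by a terminating 0:
  4 -> 11110 (5 bits)
  4 -> 11110 (5 bits)
  3 -> 1110 (4 bits)
  7 -> 11111110 (8 bits)
  7 -> 11111110 (8 bits)
Total length = 5 + 5 + 4 + 8 + 8 = 30 bits.

Unary([4, 4, 3, 7, 7]) = 111101111011101111111011111110 (30 bits)


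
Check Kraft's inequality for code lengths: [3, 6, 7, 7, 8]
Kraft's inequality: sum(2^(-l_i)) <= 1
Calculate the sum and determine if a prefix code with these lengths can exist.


Sum = 2^(-3) + 2^(-6) + 2^(-7) + 2^(-7) + 2^(-8)
    = 0.125 + 0.015625 + 0.0078125 + 0.0078125 + 0.00390625
    = 41/256 = 0.16015625
Since 0.16015625 <= 1, Kraft's inequality IS satisfied.
A prefix code with these lengths CAN exist.

Kraft sum = 0.16015625. Satisfied.


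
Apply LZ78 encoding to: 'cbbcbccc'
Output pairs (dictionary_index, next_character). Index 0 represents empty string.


LZ78 encoding steps:
Dictionary: {0: ''}
Step 1: w='' (idx 0), next='c' -> output (0, 'c'), add 'c' as idx 1
Step 2: w='' (idx 0), next='b' -> output (0, 'b'), add 'b' as idx 2
Step 3: w='b' (idx 2), next='c' -> output (2, 'c'), add 'bc' as idx 3
Step 4: w='bc' (idx 3), next='c' -> output (3, 'c'), add 'bcc' as idx 4
Step 5: w='c' (idx 1), end of input -> output (1, '')


Encoded: [(0, 'c'), (0, 'b'), (2, 'c'), (3, 'c'), (1, '')]


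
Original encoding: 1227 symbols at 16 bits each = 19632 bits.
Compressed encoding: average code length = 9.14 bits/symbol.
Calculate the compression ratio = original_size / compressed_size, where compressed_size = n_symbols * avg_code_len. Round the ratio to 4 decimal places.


original_size = n_symbols * orig_bits = 1227 * 16 = 19632 bits
compressed_size = n_symbols * avg_code_len = 1227 * 9.14 = 11214.78 bits
ratio = original_size / compressed_size = 19632 / 11214.78 = 1.7505

Compression ratio = 1.7505


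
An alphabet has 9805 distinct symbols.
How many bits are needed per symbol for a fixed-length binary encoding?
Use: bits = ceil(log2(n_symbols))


log2(9805) = 13.2593
Bracket: 2^13 = 8192 < 9805 <= 2^14 = 16384
So ceil(log2(9805)) = 14

bits = ceil(log2(9805)) = ceil(13.2593) = 14 bits


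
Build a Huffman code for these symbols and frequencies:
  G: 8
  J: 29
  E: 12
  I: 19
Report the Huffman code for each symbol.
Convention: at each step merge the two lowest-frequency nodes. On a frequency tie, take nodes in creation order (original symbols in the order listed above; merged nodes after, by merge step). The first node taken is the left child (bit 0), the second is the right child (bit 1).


Huffman tree construction:
Step 1: Merge G(8) + E(12) = 20
Step 2: Merge I(19) + (G+E)(20) = 39
Step 3: Merge J(29) + (I+(G+E))(39) = 68
Read each symbol's code off the tree from the root (left child = 0, right child = 1).

Codes:
  G: 110 (length 3)
  J: 0 (length 1)
  E: 111 (length 3)
  I: 10 (length 2)
Average code length: 127/68 = 1.8676 bits/symbol


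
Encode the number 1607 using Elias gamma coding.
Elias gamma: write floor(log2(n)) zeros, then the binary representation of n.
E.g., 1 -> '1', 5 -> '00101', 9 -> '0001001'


num_bits = floor(log2(1607)) + 1 = 11
leading_zeros = num_bits - 1 = 10
binary(1607) = 11001000111

Elias gamma(1607) = '0000000000' + '11001000111' = 000000000011001000111 (21 bits)


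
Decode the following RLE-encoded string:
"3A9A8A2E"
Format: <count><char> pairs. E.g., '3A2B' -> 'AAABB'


Expanding each <count><char> pair:
  3A -> 'AAA'
  9A -> 'AAAAAAAAA'
  8A -> 'AAAAAAAA'
  2E -> 'EE'

Decoded = AAAAAAAAAAAAAAAAAAAAEE


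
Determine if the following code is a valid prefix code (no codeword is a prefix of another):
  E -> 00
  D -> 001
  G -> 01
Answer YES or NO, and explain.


Checking each pair (does one codeword prefix another?):
  E='00' vs D='001': prefix -- VIOLATION

NO -- this is NOT a valid prefix code. E (00) is a prefix of D (001).


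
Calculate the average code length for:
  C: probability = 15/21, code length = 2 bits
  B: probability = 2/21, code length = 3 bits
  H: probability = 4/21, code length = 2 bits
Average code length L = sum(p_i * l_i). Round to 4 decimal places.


Weighted contributions p_i * l_i:
  C: (15/21) * 2 = 30/21
  B: (2/21) * 3 = 6/21
  H: (4/21) * 2 = 8/21
Sum = (30 + 6 + 8)/21 = 44/21

L = 44/21 = 2.0952 bits/symbol


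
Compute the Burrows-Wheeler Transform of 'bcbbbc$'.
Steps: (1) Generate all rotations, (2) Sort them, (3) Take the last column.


Rotations (sorted):
  0: $bcbbbc -> last char: c
  1: bbbc$bc -> last char: c
  2: bbc$bcb -> last char: b
  3: bc$bcbb -> last char: b
  4: bcbbbc$ -> last char: $
  5: c$bcbbb -> last char: b
  6: cbbbc$b -> last char: b


BWT = ccbb$bb


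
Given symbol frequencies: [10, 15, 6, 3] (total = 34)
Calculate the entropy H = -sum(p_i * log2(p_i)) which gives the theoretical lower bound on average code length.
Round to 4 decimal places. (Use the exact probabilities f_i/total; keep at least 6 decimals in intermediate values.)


Per-symbol terms -p_i * log2(p_i) with p_i = f_i/34:
  p = 10/34 = 0.294118: log2(p) = -1.765535, -p*log2(p) = 0.519275
  p = 15/34 = 0.441176: log2(p) = -1.180572, -p*log2(p) = 0.520841
  p = 6/34 = 0.176471: log2(p) = -2.502500, -p*log2(p) = 0.441618
  p = 3/34 = 0.088235: log2(p) = -3.502500, -p*log2(p) = 0.309044
H = 0.519275 + 0.520841 + 0.441618 + 0.309044 = 1.790778

H = 1.7908 bits/symbol


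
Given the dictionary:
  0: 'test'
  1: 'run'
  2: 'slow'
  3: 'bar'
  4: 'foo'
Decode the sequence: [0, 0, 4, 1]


Look up each index in the dictionary:
  0 -> 'test'
  0 -> 'test'
  4 -> 'foo'
  1 -> 'run'

Decoded: "test test foo run"


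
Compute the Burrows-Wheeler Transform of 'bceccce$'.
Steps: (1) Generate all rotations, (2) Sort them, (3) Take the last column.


Rotations (sorted):
  0: $bceccce -> last char: e
  1: bceccce$ -> last char: $
  2: ccce$bce -> last char: e
  3: cce$bcec -> last char: c
  4: ce$bcecc -> last char: c
  5: ceccce$b -> last char: b
  6: e$bceccc -> last char: c
  7: eccce$bc -> last char: c


BWT = e$eccbcc


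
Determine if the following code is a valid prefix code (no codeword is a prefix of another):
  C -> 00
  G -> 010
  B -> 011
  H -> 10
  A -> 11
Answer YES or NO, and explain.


Checking each pair (does one codeword prefix another?):
  C='00' vs G='010': no prefix
  C='00' vs B='011': no prefix
  C='00' vs H='10': no prefix
  C='00' vs A='11': no prefix
  G='010' vs C='00': no prefix
  G='010' vs B='011': no prefix
  G='010' vs H='10': no prefix
  G='010' vs A='11': no prefix
  B='011' vs C='00': no prefix
  B='011' vs G='010': no prefix
  B='011' vs H='10': no prefix
  B='011' vs A='11': no prefix
  H='10' vs C='00': no prefix
  H='10' vs G='010': no prefix
  H='10' vs B='011': no prefix
  H='10' vs A='11': no prefix
  A='11' vs C='00': no prefix
  A='11' vs G='010': no prefix
  A='11' vs B='011': no prefix
  A='11' vs H='10': no prefix
No violation found over all pairs.

YES -- this is a valid prefix code. No codeword is a prefix of any other codeword.


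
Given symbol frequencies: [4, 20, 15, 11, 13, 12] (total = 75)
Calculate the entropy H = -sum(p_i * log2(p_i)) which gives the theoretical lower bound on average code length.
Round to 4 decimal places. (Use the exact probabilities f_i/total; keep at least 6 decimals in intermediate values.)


Per-symbol terms -p_i * log2(p_i) with p_i = f_i/75:
  p = 4/75 = 0.053333: log2(p) = -4.228819, -p*log2(p) = 0.225537
  p = 20/75 = 0.266667: log2(p) = -1.906891, -p*log2(p) = 0.508504
  p = 15/75 = 0.200000: log2(p) = -2.321928, -p*log2(p) = 0.464386
  p = 11/75 = 0.146667: log2(p) = -2.769387, -p*log2(p) = 0.406177
  p = 13/75 = 0.173333: log2(p) = -2.528379, -p*log2(p) = 0.438252
  p = 12/75 = 0.160000: log2(p) = -2.643856, -p*log2(p) = 0.423017
H = 0.225537 + 0.508504 + 0.464386 + 0.406177 + 0.438252 + 0.423017 = 2.465873

H = 2.4659 bits/symbol


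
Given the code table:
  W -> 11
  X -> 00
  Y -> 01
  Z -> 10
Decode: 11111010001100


Decoding:
11 -> W
11 -> W
10 -> Z
10 -> Z
00 -> X
11 -> W
00 -> X


Result: WWZZXWX


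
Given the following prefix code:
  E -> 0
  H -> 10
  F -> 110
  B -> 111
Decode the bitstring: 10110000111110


Decoding step by step:
Bits 10 -> H
Bits 110 -> F
Bits 0 -> E
Bits 0 -> E
Bits 0 -> E
Bits 111 -> B
Bits 110 -> F


Decoded message: HFEEEBF


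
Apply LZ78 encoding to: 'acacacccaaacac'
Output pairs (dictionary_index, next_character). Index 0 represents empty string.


LZ78 encoding steps:
Dictionary: {0: ''}
Step 1: w='' (idx 0), next='a' -> output (0, 'a'), add 'a' as idx 1
Step 2: w='' (idx 0), next='c' -> output (0, 'c'), add 'c' as idx 2
Step 3: w='a' (idx 1), next='c' -> output (1, 'c'), add 'ac' as idx 3
Step 4: w='ac' (idx 3), next='c' -> output (3, 'c'), add 'acc' as idx 4
Step 5: w='c' (idx 2), next='a' -> output (2, 'a'), add 'ca' as idx 5
Step 6: w='a' (idx 1), next='a' -> output (1, 'a'), add 'aa' as idx 6
Step 7: w='ca' (idx 5), next='c' -> output (5, 'c'), add 'cac' as idx 7


Encoded: [(0, 'a'), (0, 'c'), (1, 'c'), (3, 'c'), (2, 'a'), (1, 'a'), (5, 'c')]


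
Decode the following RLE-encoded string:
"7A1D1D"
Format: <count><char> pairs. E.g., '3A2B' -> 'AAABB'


Expanding each <count><char> pair:
  7A -> 'AAAAAAA'
  1D -> 'D'
  1D -> 'D'

Decoded = AAAAAAADD


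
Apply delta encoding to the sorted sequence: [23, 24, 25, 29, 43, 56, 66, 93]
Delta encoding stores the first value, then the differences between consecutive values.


First value: 23
Deltas:
  24 - 23 = 1
  25 - 24 = 1
  29 - 25 = 4
  43 - 29 = 14
  56 - 43 = 13
  66 - 56 = 10
  93 - 66 = 27


Delta encoded: [23, 1, 1, 4, 14, 13, 10, 27]


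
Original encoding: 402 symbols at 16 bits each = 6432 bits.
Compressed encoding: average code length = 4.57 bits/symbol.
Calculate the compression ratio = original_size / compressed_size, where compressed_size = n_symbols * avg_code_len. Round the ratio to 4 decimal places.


original_size = n_symbols * orig_bits = 402 * 16 = 6432 bits
compressed_size = n_symbols * avg_code_len = 402 * 4.57 = 1837.14 bits
ratio = original_size / compressed_size = 6432 / 1837.14 = 3.5011

Compression ratio = 3.5011


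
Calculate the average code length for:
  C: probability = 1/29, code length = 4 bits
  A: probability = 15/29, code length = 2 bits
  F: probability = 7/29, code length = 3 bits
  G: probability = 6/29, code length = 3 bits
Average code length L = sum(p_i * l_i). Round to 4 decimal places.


Weighted contributions p_i * l_i:
  C: (1/29) * 4 = 4/29
  A: (15/29) * 2 = 30/29
  F: (7/29) * 3 = 21/29
  G: (6/29) * 3 = 18/29
Sum = (4 + 30 + 21 + 18)/29 = 73/29

L = 73/29 = 2.5172 bits/symbol


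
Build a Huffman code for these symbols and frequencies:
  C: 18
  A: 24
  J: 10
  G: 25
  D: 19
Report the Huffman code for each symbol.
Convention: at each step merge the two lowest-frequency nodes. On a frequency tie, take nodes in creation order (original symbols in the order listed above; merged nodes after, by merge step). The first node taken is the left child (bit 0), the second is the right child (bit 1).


Huffman tree construction:
Step 1: Merge J(10) + C(18) = 28
Step 2: Merge D(19) + A(24) = 43
Step 3: Merge G(25) + (J+C)(28) = 53
Step 4: Merge (D+A)(43) + (G+(J+C))(53) = 96
Read each symbol's code off the tree from the root (left child = 0, right child = 1).

Codes:
  C: 111 (length 3)
  A: 01 (length 2)
  J: 110 (length 3)
  G: 10 (length 2)
  D: 00 (length 2)
Average code length: 220/96 = 2.2917 bits/symbol


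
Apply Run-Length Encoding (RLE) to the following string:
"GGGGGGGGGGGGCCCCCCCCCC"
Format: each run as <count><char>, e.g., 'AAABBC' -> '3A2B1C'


Scanning runs left to right:
  i=0: run of 'G' x 12 -> '12G'
  i=12: run of 'C' x 10 -> '10C'

RLE = 12G10C


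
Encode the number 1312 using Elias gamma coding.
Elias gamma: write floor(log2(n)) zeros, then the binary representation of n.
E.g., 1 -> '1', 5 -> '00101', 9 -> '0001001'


num_bits = floor(log2(1312)) + 1 = 11
leading_zeros = num_bits - 1 = 10
binary(1312) = 10100100000

Elias gamma(1312) = '0000000000' + '10100100000' = 000000000010100100000 (21 bits)


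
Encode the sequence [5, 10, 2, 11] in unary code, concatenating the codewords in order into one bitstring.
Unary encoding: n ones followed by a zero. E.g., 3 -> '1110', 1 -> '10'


Encode each number as n ones followed by a terminating 0:
  5 -> 111110 (6 bits)
  10 -> 11111111110 (11 bits)
  2 -> 110 (3 bits)
  11 -> 111111111110 (12 bits)
Total length = 6 + 11 + 3 + 12 = 32 bits.

Unary([5, 10, 2, 11]) = 11111011111111110110111111111110 (32 bits)


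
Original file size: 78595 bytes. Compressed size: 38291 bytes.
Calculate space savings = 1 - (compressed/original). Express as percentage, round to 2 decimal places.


ratio = compressed/original = 38291/78595 = 0.487194
savings = 1 - ratio = 1 - 0.487194 = 0.512806
as a percentage: 0.512806 * 100 = 51.28%

Space savings = 1 - 38291/78595 = 51.28%


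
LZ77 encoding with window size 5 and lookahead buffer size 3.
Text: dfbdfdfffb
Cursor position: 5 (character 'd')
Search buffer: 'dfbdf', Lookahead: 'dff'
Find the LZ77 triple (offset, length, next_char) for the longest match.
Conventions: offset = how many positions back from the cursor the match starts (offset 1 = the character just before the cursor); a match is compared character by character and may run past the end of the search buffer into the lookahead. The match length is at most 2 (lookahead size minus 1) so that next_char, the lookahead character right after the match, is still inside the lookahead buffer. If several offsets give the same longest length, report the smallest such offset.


Try each offset into the search buffer:
  offset=1 (pos 4, char 'f'): match length 0
  offset=2 (pos 3, char 'd'): match length 2
  offset=3 (pos 2, char 'b'): match length 0
  offset=4 (pos 1, char 'f'): match length 0
  offset=5 (pos 0, char 'd'): match length 2
Longest match has length 2, found at offsets 2, 5; take the smallest, offset 2.
next_char = character at position 5 + 2 = 7 -> 'f'

Best match: offset=2, length=2 (matching 'df' starting at position 3)
LZ77 triple: (2, 2, 'f')


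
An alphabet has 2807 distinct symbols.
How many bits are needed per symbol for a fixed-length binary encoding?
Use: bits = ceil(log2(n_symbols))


log2(2807) = 11.4548
Bracket: 2^11 = 2048 < 2807 <= 2^12 = 4096
So ceil(log2(2807)) = 12

bits = ceil(log2(2807)) = ceil(11.4548) = 12 bits


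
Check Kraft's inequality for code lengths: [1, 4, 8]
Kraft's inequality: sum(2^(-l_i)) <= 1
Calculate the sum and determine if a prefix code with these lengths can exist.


Sum = 2^(-1) + 2^(-4) + 2^(-8)
    = 0.5 + 0.0625 + 0.00390625
    = 145/256 = 0.56640625
Since 0.56640625 <= 1, Kraft's inequality IS satisfied.
A prefix code with these lengths CAN exist.

Kraft sum = 0.56640625. Satisfied.


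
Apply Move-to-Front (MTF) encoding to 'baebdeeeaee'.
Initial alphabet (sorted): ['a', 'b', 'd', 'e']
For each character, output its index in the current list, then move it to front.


MTF encoding:
'b': index 1 in ['a', 'b', 'd', 'e'] -> ['b', 'a', 'd', 'e']
'a': index 1 in ['b', 'a', 'd', 'e'] -> ['a', 'b', 'd', 'e']
'e': index 3 in ['a', 'b', 'd', 'e'] -> ['e', 'a', 'b', 'd']
'b': index 2 in ['e', 'a', 'b', 'd'] -> ['b', 'e', 'a', 'd']
'd': index 3 in ['b', 'e', 'a', 'd'] -> ['d', 'b', 'e', 'a']
'e': index 2 in ['d', 'b', 'e', 'a'] -> ['e', 'd', 'b', 'a']
'e': index 0 in ['e', 'd', 'b', 'a'] -> ['e', 'd', 'b', 'a']
'e': index 0 in ['e', 'd', 'b', 'a'] -> ['e', 'd', 'b', 'a']
'a': index 3 in ['e', 'd', 'b', 'a'] -> ['a', 'e', 'd', 'b']
'e': index 1 in ['a', 'e', 'd', 'b'] -> ['e', 'a', 'd', 'b']
'e': index 0 in ['e', 'a', 'd', 'b'] -> ['e', 'a', 'd', 'b']


Output: [1, 1, 3, 2, 3, 2, 0, 0, 3, 1, 0]


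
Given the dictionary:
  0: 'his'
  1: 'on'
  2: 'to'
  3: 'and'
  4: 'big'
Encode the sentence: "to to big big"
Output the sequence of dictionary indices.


Look up each word in the dictionary:
  'to' -> 2
  'to' -> 2
  'big' -> 4
  'big' -> 4

Encoded: [2, 2, 4, 4]


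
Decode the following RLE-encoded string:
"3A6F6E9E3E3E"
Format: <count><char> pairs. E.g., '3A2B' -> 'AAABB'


Expanding each <count><char> pair:
  3A -> 'AAA'
  6F -> 'FFFFFF'
  6E -> 'EEEEEE'
  9E -> 'EEEEEEEEE'
  3E -> 'EEE'
  3E -> 'EEE'

Decoded = AAAFFFFFFEEEEEEEEEEEEEEEEEEEEE


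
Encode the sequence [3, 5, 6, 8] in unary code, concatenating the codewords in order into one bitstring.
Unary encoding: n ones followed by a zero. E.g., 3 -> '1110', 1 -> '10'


Encode each number as n ones followed by a terminating 0:
  3 -> 1110 (4 bits)
  5 -> 111110 (6 bits)
  6 -> 1111110 (7 bits)
  8 -> 111111110 (9 bits)
Total length = 4 + 6 + 7 + 9 = 26 bits.

Unary([3, 5, 6, 8]) = 11101111101111110111111110 (26 bits)


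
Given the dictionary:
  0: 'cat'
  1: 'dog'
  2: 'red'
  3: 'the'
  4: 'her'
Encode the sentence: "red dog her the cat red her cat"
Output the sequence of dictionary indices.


Look up each word in the dictionary:
  'red' -> 2
  'dog' -> 1
  'her' -> 4
  'the' -> 3
  'cat' -> 0
  'red' -> 2
  'her' -> 4
  'cat' -> 0

Encoded: [2, 1, 4, 3, 0, 2, 4, 0]


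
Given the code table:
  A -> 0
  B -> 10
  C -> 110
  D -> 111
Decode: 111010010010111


Decoding:
111 -> D
0 -> A
10 -> B
0 -> A
10 -> B
0 -> A
10 -> B
111 -> D


Result: DABABABD
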